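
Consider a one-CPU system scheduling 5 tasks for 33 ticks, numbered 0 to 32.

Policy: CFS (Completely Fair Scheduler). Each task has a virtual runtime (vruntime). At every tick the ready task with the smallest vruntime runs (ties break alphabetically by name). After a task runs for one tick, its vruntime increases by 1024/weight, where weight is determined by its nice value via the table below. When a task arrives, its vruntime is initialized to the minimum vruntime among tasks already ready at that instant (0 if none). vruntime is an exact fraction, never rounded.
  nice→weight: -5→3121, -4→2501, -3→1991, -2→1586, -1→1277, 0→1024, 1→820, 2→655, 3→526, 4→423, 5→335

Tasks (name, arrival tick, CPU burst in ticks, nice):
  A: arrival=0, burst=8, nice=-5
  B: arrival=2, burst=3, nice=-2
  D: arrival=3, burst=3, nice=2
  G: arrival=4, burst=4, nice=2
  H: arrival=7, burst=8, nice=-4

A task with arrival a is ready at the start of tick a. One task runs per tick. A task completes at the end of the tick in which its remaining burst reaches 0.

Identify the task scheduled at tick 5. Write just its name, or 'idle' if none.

t=0: vr[A=0] → run A
t=1: vr[A=1024/3121] → run A
t=2: vr[A=2048/3121 B=2048/3121] → run A
t=3: vr[A=3072/3121 B=2048/3121 D=2048/3121] → run B
t=4: vr[A=3072/3121 B=3222016/2474953 D=2048/3121 G=2048/3121] → run D
t=5: vr[A=3072/3121 B=3222016/2474953 D=4537344/2044255 G=2048/3121] → run G
t=6: vr[A=3072/3121 B=3222016/2474953 D=4537344/2044255 G=4537344/2044255] → run A
t=7: vr[A=4096/3121 B=3222016/2474953 D=4537344/2044255 G=4537344/2044255 H=3222016/2474953] → run B
t=8: vr[A=4096/3121 B=4819968/2474953 D=4537344/2044255 G=4537344/2044255 H=3222016/2474953] → run H
t=9: vr[A=4096/3121 B=4819968/2474953 D=4537344/2044255 G=4537344/2044255 H=173649408/101473073] → run A
t=10: vr[A=5120/3121 B=4819968/2474953 D=4537344/2044255 G=4537344/2044255 H=173649408/101473073] → run A
t=11: vr[A=6144/3121 B=4819968/2474953 D=4537344/2044255 G=4537344/2044255 H=173649408/101473073] → run H
t=12: vr[A=6144/3121 B=4819968/2474953 D=4537344/2044255 G=4537344/2044255 H=215196160/101473073] → run B
t=13: vr[A=6144/3121 D=4537344/2044255 G=4537344/2044255 H=215196160/101473073] → run A
t=14: vr[A=7168/3121 D=4537344/2044255 G=4537344/2044255 H=215196160/101473073] → run H
t=15: vr[A=7168/3121 D=4537344/2044255 G=4537344/2044255 H=256742912/101473073] → run D
t=16: vr[A=7168/3121 D=7733248/2044255 G=4537344/2044255 H=256742912/101473073] → run G
t=17: vr[A=7168/3121 D=7733248/2044255 G=7733248/2044255 H=256742912/101473073] → run A
t=18: vr[D=7733248/2044255 G=7733248/2044255 H=256742912/101473073] → run H
t=19: vr[D=7733248/2044255 G=7733248/2044255 H=298289664/101473073] → run H
t=20: vr[D=7733248/2044255 G=7733248/2044255 H=339836416/101473073] → run H
t=21: vr[D=7733248/2044255 G=7733248/2044255 H=381383168/101473073] → run H
t=22: vr[D=7733248/2044255 G=7733248/2044255 H=422929920/101473073] → run D
t=23: vr[G=7733248/2044255 H=422929920/101473073] → run G
t=24: vr[G=10929152/2044255 H=422929920/101473073] → run H
t=25: vr[G=10929152/2044255] → run G
t=26: (idle)
t=27: (idle)
t=28: (idle)
t=29: (idle)
t=30: (idle)
t=31: (idle)
t=32: (idle)

running at tick 5 = G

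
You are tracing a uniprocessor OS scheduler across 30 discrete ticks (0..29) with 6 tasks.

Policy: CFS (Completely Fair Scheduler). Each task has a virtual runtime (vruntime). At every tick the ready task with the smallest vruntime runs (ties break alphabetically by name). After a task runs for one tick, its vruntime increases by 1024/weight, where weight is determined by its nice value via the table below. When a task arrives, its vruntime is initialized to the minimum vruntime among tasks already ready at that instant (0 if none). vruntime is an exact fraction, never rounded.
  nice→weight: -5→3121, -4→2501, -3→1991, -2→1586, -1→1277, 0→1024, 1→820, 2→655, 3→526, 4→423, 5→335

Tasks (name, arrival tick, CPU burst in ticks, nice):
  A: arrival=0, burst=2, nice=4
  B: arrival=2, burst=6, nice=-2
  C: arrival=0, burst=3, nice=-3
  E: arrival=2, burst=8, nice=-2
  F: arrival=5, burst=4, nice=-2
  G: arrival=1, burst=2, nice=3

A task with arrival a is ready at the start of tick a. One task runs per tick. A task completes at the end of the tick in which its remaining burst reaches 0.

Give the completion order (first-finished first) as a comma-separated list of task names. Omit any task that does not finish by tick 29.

t=0: vr[A=0 C=0] → run A
t=1: vr[A=1024/423 C=0 G=0] → run C
t=2: vr[A=1024/423 B=0 C=1024/1991 E=0 G=0] → run B
t=3: vr[A=1024/423 B=512/793 C=1024/1991 E=0 G=0] → run E
t=4: vr[A=1024/423 B=512/793 C=1024/1991 E=512/793 G=0] → run G
t=5: vr[A=1024/423 B=512/793 C=1024/1991 E=512/793 F=1024/1991 G=512/263] → run C
t=6: vr[A=1024/423 B=512/793 C=2048/1991 E=512/793 F=1024/1991 G=512/263] → run F
t=7: vr[A=1024/423 B=512/793 C=2048/1991 E=512/793 F=1831424/1578863 G=512/263] → run B
t=8: vr[A=1024/423 B=1024/793 C=2048/1991 E=512/793 F=1831424/1578863 G=512/263] → run E
t=9: vr[A=1024/423 B=1024/793 C=2048/1991 E=1024/793 F=1831424/1578863 G=512/263] → run C
t=10: vr[A=1024/423 B=1024/793 E=1024/793 F=1831424/1578863 G=512/263] → run F
t=11: vr[A=1024/423 B=1024/793 E=1024/793 F=2850816/1578863 G=512/263] → run B
t=12: vr[A=1024/423 B=1536/793 E=1024/793 F=2850816/1578863 G=512/263] → run E
t=13: vr[A=1024/423 B=1536/793 E=1536/793 F=2850816/1578863 G=512/263] → run F
t=14: vr[A=1024/423 B=1536/793 E=1536/793 F=3870208/1578863 G=512/263] → run B
t=15: vr[A=1024/423 B=2048/793 E=1536/793 F=3870208/1578863 G=512/263] → run E
t=16: vr[A=1024/423 B=2048/793 E=2048/793 F=3870208/1578863 G=512/263] → run G
t=17: vr[A=1024/423 B=2048/793 E=2048/793 F=3870208/1578863] → run A
t=18: vr[B=2048/793 E=2048/793 F=3870208/1578863] → run F
t=19: vr[B=2048/793 E=2048/793] → run B
t=20: vr[B=2560/793 E=2048/793] → run E
t=21: vr[B=2560/793 E=2560/793] → run B
t=22: vr[E=2560/793] → run E
t=23: vr[E=3072/793] → run E
t=24: vr[E=3584/793] → run E
t=25: (idle)
t=26: (idle)
t=27: (idle)
t=28: (idle)
t=29: (idle)

completion order = C, G, A, F, B, E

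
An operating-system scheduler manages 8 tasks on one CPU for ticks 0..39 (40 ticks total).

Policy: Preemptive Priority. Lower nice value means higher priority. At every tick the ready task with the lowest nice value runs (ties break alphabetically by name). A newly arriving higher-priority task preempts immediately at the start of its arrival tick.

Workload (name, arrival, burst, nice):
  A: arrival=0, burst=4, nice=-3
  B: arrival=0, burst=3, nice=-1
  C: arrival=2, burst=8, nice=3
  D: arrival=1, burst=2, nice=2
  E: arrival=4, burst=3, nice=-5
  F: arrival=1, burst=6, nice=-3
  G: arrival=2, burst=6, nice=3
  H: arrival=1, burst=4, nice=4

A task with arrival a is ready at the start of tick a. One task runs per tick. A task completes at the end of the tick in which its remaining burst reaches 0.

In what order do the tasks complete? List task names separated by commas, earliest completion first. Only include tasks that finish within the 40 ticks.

completion order = A, E, F, B, D, C, G, H

t=0: ready={A,B} → run A
t=1: ready={A,B,D,F,H} → run A
t=2: ready={A,B,C,D,F,G,H} → run A
t=3: ready={A,B,C,D,F,G,H} → run A
t=4: ready={B,C,D,E,F,G,H} → run E
t=5: ready={B,C,D,E,F,G,H} → run E
t=6: ready={B,C,D,E,F,G,H} → run E
t=7: ready={B,C,D,F,G,H} → run F
t=8: ready={B,C,D,F,G,H} → run F
t=9: ready={B,C,D,F,G,H} → run F
t=10: ready={B,C,D,F,G,H} → run F
t=11: ready={B,C,D,F,G,H} → run F
t=12: ready={B,C,D,F,G,H} → run F
t=13: ready={B,C,D,G,H} → run B
t=14: ready={B,C,D,G,H} → run B
t=15: ready={B,C,D,G,H} → run B
t=16: ready={C,D,G,H} → run D
t=17: ready={C,D,G,H} → run D
t=18: ready={C,G,H} → run C
t=19: ready={C,G,H} → run C
t=20: ready={C,G,H} → run C
t=21: ready={C,G,H} → run C
t=22: ready={C,G,H} → run C
t=23: ready={C,G,H} → run C
t=24: ready={C,G,H} → run C
t=25: ready={C,G,H} → run C
t=26: ready={G,H} → run G
t=27: ready={G,H} → run G
t=28: ready={G,H} → run G
t=29: ready={G,H} → run G
t=30: ready={G,H} → run G
t=31: ready={G,H} → run G
t=32: ready={H} → run H
t=33: ready={H} → run H
t=34: ready={H} → run H
t=35: ready={H} → run H
t=36: (idle)
t=37: (idle)
t=38: (idle)
t=39: (idle)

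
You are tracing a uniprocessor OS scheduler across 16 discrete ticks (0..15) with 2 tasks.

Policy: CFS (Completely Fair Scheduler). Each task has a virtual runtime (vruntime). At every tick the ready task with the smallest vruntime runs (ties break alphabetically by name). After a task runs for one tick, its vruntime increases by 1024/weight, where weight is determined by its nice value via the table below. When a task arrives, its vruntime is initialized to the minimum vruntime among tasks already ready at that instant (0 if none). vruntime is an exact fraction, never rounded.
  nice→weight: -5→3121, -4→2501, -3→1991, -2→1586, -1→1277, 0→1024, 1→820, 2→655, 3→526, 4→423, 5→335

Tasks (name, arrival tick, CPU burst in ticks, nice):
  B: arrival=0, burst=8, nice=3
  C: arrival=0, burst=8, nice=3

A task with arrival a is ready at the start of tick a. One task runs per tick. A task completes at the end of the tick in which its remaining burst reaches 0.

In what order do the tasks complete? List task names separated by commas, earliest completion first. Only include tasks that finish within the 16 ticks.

t=0: vr[B=0 C=0] → run B
t=1: vr[B=512/263 C=0] → run C
t=2: vr[B=512/263 C=512/263] → run B
t=3: vr[B=1024/263 C=512/263] → run C
t=4: vr[B=1024/263 C=1024/263] → run B
t=5: vr[B=1536/263 C=1024/263] → run C
t=6: vr[B=1536/263 C=1536/263] → run B
t=7: vr[B=2048/263 C=1536/263] → run C
t=8: vr[B=2048/263 C=2048/263] → run B
t=9: vr[B=2560/263 C=2048/263] → run C
t=10: vr[B=2560/263 C=2560/263] → run B
t=11: vr[B=3072/263 C=2560/263] → run C
t=12: vr[B=3072/263 C=3072/263] → run B
t=13: vr[B=3584/263 C=3072/263] → run C
t=14: vr[B=3584/263 C=3584/263] → run B
t=15: vr[C=3584/263] → run C

completion order = B, C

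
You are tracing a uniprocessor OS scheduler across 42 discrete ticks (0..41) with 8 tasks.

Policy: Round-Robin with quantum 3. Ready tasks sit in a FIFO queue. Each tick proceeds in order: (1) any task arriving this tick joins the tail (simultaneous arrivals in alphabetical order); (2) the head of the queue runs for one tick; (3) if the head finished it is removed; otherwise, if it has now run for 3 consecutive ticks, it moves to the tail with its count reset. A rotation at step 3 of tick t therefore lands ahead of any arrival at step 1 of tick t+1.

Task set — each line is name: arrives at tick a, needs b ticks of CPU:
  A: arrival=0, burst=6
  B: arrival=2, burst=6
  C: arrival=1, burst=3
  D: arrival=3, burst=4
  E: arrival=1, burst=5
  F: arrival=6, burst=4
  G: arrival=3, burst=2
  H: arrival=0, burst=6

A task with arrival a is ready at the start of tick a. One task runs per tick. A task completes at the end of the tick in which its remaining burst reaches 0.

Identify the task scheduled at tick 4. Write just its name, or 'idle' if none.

running at tick 4 = H

t=0: queue=[A,H] q_used=0 → run A
t=1: queue=[A,H,C,E] q_used=1 → run A
t=2: queue=[A,H,C,E,B] q_used=2 → run A
t=3: queue=[H,C,E,B,A,D,G] q_used=0 → run H
t=4: queue=[H,C,E,B,A,D,G] q_used=1 → run H
t=5: queue=[H,C,E,B,A,D,G] q_used=2 → run H
t=6: queue=[C,E,B,A,D,G,H,F] q_used=0 → run C
t=7: queue=[C,E,B,A,D,G,H,F] q_used=1 → run C
t=8: queue=[C,E,B,A,D,G,H,F] q_used=2 → run C
t=9: queue=[E,B,A,D,G,H,F] q_used=0 → run E
t=10: queue=[E,B,A,D,G,H,F] q_used=1 → run E
t=11: queue=[E,B,A,D,G,H,F] q_used=2 → run E
t=12: queue=[B,A,D,G,H,F,E] q_used=0 → run B
t=13: queue=[B,A,D,G,H,F,E] q_used=1 → run B
t=14: queue=[B,A,D,G,H,F,E] q_used=2 → run B
t=15: queue=[A,D,G,H,F,E,B] q_used=0 → run A
t=16: queue=[A,D,G,H,F,E,B] q_used=1 → run A
t=17: queue=[A,D,G,H,F,E,B] q_used=2 → run A
t=18: queue=[D,G,H,F,E,B] q_used=0 → run D
t=19: queue=[D,G,H,F,E,B] q_used=1 → run D
t=20: queue=[D,G,H,F,E,B] q_used=2 → run D
t=21: queue=[G,H,F,E,B,D] q_used=0 → run G
t=22: queue=[G,H,F,E,B,D] q_used=1 → run G
t=23: queue=[H,F,E,B,D] q_used=0 → run H
t=24: queue=[H,F,E,B,D] q_used=1 → run H
t=25: queue=[H,F,E,B,D] q_used=2 → run H
t=26: queue=[F,E,B,D] q_used=0 → run F
t=27: queue=[F,E,B,D] q_used=1 → run F
t=28: queue=[F,E,B,D] q_used=2 → run F
t=29: queue=[E,B,D,F] q_used=0 → run E
t=30: queue=[E,B,D,F] q_used=1 → run E
t=31: queue=[B,D,F] q_used=0 → run B
t=32: queue=[B,D,F] q_used=1 → run B
t=33: queue=[B,D,F] q_used=2 → run B
t=34: queue=[D,F] q_used=0 → run D
t=35: queue=[F] q_used=0 → run F
t=36: (idle)
t=37: (idle)
t=38: (idle)
t=39: (idle)
t=40: (idle)
t=41: (idle)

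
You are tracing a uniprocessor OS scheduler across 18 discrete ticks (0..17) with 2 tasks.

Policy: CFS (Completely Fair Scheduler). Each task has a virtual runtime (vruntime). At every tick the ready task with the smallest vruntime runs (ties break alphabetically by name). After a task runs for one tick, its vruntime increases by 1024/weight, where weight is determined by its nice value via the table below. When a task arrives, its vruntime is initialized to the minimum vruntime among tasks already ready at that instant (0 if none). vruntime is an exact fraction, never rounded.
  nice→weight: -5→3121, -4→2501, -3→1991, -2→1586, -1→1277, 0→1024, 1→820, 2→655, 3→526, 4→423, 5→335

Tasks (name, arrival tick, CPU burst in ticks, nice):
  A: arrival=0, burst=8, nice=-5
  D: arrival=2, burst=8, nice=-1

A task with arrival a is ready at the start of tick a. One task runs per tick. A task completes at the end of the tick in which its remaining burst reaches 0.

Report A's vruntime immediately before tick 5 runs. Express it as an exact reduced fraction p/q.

vruntime(A, start of tick 5) = 4096/3121

t=0: vr[A=0] → run A
t=1: vr[A=1024/3121] → run A
t=2: vr[A=2048/3121 D=2048/3121] → run A
t=3: vr[A=3072/3121 D=2048/3121] → run D
t=4: vr[A=3072/3121 D=5811200/3985517] → run A
t=5: vr[A=4096/3121 D=5811200/3985517] → run A
t=6: vr[A=5120/3121 D=5811200/3985517] → run D
t=7: vr[A=5120/3121 D=9007104/3985517] → run A
t=8: vr[A=6144/3121 D=9007104/3985517] → run A
t=9: vr[A=7168/3121 D=9007104/3985517] → run D
t=10: vr[A=7168/3121 D=12203008/3985517] → run A
t=11: vr[D=12203008/3985517] → run D
t=12: vr[D=15398912/3985517] → run D
t=13: vr[D=18594816/3985517] → run D
t=14: vr[D=21790720/3985517] → run D
t=15: vr[D=24986624/3985517] → run D
t=16: (idle)
t=17: (idle)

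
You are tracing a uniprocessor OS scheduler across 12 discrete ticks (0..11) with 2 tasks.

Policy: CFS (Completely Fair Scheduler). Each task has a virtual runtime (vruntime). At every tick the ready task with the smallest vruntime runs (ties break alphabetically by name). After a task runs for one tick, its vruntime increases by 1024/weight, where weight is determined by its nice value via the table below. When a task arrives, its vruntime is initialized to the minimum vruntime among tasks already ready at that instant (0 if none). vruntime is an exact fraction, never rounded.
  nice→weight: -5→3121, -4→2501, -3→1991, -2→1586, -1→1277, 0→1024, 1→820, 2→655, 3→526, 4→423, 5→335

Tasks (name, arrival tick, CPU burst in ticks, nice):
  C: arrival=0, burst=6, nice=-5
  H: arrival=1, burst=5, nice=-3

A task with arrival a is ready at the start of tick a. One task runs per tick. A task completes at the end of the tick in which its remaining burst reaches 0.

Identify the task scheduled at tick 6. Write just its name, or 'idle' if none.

t=0: vr[C=0] → run C
t=1: vr[C=1024/3121 H=1024/3121] → run C
t=2: vr[C=2048/3121 H=1024/3121] → run H
t=3: vr[C=2048/3121 H=5234688/6213911] → run C
t=4: vr[C=3072/3121 H=5234688/6213911] → run H
t=5: vr[C=3072/3121 H=8430592/6213911] → run C
t=6: vr[C=4096/3121 H=8430592/6213911] → run C
t=7: vr[C=5120/3121 H=8430592/6213911] → run H
t=8: vr[C=5120/3121 H=11626496/6213911] → run C
t=9: vr[H=11626496/6213911] → run H
t=10: vr[H=14822400/6213911] → run H
t=11: (idle)

running at tick 6 = C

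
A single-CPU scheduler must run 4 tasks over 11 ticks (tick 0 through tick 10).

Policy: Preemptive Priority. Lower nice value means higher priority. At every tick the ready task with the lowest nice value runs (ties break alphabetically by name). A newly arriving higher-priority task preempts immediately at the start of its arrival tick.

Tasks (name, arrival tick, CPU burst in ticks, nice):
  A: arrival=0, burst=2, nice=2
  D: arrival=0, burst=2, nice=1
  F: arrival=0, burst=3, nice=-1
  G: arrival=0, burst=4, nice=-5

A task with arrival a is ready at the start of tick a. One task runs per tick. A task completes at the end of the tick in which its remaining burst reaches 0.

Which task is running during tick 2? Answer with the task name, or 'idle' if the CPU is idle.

t=0: ready={A,D,F,G} → run G
t=1: ready={A,D,F,G} → run G
t=2: ready={A,D,F,G} → run G
t=3: ready={A,D,F,G} → run G
t=4: ready={A,D,F} → run F
t=5: ready={A,D,F} → run F
t=6: ready={A,D,F} → run F
t=7: ready={A,D} → run D
t=8: ready={A,D} → run D
t=9: ready={A} → run A
t=10: ready={A} → run A

running at tick 2 = G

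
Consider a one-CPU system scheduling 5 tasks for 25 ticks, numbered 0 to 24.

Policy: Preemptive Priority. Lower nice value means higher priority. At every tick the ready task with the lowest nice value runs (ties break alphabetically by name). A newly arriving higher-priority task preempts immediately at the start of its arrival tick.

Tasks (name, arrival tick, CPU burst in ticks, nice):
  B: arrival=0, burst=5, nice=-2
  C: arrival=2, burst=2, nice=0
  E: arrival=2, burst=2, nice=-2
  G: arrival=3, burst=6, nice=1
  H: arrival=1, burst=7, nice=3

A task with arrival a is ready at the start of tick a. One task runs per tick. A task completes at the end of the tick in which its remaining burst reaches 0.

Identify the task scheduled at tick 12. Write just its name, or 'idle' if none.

running at tick 12 = G

t=0: ready={B} → run B
t=1: ready={B,H} → run B
t=2: ready={B,C,E,H} → run B
t=3: ready={B,C,E,G,H} → run B
t=4: ready={B,C,E,G,H} → run B
t=5: ready={C,E,G,H} → run E
t=6: ready={C,E,G,H} → run E
t=7: ready={C,G,H} → run C
t=8: ready={C,G,H} → run C
t=9: ready={G,H} → run G
t=10: ready={G,H} → run G
t=11: ready={G,H} → run G
t=12: ready={G,H} → run G
t=13: ready={G,H} → run G
t=14: ready={G,H} → run G
t=15: ready={H} → run H
t=16: ready={H} → run H
t=17: ready={H} → run H
t=18: ready={H} → run H
t=19: ready={H} → run H
t=20: ready={H} → run H
t=21: ready={H} → run H
t=22: (idle)
t=23: (idle)
t=24: (idle)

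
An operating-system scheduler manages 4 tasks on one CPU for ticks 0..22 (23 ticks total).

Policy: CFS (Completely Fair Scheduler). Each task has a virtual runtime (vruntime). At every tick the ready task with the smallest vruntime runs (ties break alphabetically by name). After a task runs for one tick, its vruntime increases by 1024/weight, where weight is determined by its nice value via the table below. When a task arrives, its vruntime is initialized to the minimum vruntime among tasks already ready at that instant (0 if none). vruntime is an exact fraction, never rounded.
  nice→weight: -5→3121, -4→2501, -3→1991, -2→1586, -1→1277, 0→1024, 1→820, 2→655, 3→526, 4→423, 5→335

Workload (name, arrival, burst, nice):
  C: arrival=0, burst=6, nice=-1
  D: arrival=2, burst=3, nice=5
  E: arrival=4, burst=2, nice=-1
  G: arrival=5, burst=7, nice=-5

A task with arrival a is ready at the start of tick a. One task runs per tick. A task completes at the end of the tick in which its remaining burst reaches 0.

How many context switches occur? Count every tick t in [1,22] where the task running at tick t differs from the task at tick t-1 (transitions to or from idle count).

context switches = 11

t=0: vr[C=0] → run C
t=1: vr[C=1024/1277] → run C
t=2: vr[C=2048/1277 D=2048/1277] → run C
t=3: vr[C=3072/1277 D=2048/1277] → run D
t=4: vr[C=3072/1277 D=1993728/427795 E=3072/1277] → run C
t=5: vr[C=4096/1277 D=1993728/427795 E=3072/1277 G=3072/1277] → run E
t=6: vr[C=4096/1277 D=1993728/427795 E=4096/1277 G=3072/1277] → run G
t=7: vr[C=4096/1277 D=1993728/427795 E=4096/1277 G=10895360/3985517] → run G
t=8: vr[C=4096/1277 D=1993728/427795 E=4096/1277 G=12203008/3985517] → run G
t=9: vr[C=4096/1277 D=1993728/427795 E=4096/1277 G=13510656/3985517] → run C
t=10: vr[C=5120/1277 D=1993728/427795 E=4096/1277 G=13510656/3985517] → run E
t=11: vr[C=5120/1277 D=1993728/427795 G=13510656/3985517] → run G
t=12: vr[C=5120/1277 D=1993728/427795 G=14818304/3985517] → run G
t=13: vr[C=5120/1277 D=1993728/427795 G=16125952/3985517] → run C
t=14: vr[D=1993728/427795 G=16125952/3985517] → run G
t=15: vr[D=1993728/427795 G=17433600/3985517] → run G
t=16: vr[D=1993728/427795] → run D
t=17: vr[D=3301376/427795] → run D
t=18: (idle)
t=19: (idle)
t=20: (idle)
t=21: (idle)
t=22: (idle)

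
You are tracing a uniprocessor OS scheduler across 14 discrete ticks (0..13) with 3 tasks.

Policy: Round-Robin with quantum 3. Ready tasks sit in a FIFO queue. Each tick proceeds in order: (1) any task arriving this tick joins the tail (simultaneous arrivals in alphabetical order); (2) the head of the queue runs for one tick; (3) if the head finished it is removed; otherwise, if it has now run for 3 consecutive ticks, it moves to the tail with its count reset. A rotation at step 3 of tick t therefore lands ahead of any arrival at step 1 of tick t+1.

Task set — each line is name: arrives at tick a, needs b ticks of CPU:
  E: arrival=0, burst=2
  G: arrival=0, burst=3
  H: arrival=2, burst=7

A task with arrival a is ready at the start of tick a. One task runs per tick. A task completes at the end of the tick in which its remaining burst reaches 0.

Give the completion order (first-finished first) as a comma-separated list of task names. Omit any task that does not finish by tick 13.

completion order = E, G, H

t=0: queue=[E,G] q_used=0 → run E
t=1: queue=[E,G] q_used=1 → run E
t=2: queue=[G,H] q_used=0 → run G
t=3: queue=[G,H] q_used=1 → run G
t=4: queue=[G,H] q_used=2 → run G
t=5: queue=[H] q_used=0 → run H
t=6: queue=[H] q_used=1 → run H
t=7: queue=[H] q_used=2 → run H
t=8: queue=[H] q_used=0 → run H
t=9: queue=[H] q_used=1 → run H
t=10: queue=[H] q_used=2 → run H
t=11: queue=[H] q_used=0 → run H
t=12: (idle)
t=13: (idle)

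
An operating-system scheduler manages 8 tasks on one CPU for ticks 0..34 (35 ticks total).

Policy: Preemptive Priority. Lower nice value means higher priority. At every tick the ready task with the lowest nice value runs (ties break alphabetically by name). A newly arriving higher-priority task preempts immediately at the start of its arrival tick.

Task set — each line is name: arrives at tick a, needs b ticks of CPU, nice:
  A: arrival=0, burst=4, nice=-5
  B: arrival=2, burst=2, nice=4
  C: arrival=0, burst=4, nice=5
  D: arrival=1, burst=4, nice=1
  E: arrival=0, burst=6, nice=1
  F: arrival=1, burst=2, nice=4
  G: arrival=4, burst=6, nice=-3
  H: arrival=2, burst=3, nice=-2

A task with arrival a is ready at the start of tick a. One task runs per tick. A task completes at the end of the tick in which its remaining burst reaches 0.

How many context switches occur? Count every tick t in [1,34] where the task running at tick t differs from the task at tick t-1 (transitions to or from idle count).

context switches = 8

t=0: ready={A,C,E} → run A
t=1: ready={A,C,D,E,F} → run A
t=2: ready={A,B,C,D,E,F,H} → run A
t=3: ready={A,B,C,D,E,F,H} → run A
t=4: ready={B,C,D,E,F,G,H} → run G
t=5: ready={B,C,D,E,F,G,H} → run G
t=6: ready={B,C,D,E,F,G,H} → run G
t=7: ready={B,C,D,E,F,G,H} → run G
t=8: ready={B,C,D,E,F,G,H} → run G
t=9: ready={B,C,D,E,F,G,H} → run G
t=10: ready={B,C,D,E,F,H} → run H
t=11: ready={B,C,D,E,F,H} → run H
t=12: ready={B,C,D,E,F,H} → run H
t=13: ready={B,C,D,E,F} → run D
t=14: ready={B,C,D,E,F} → run D
t=15: ready={B,C,D,E,F} → run D
t=16: ready={B,C,D,E,F} → run D
t=17: ready={B,C,E,F} → run E
t=18: ready={B,C,E,F} → run E
t=19: ready={B,C,E,F} → run E
t=20: ready={B,C,E,F} → run E
t=21: ready={B,C,E,F} → run E
t=22: ready={B,C,E,F} → run E
t=23: ready={B,C,F} → run B
t=24: ready={B,C,F} → run B
t=25: ready={C,F} → run F
t=26: ready={C,F} → run F
t=27: ready={C} → run C
t=28: ready={C} → run C
t=29: ready={C} → run C
t=30: ready={C} → run C
t=31: (idle)
t=32: (idle)
t=33: (idle)
t=34: (idle)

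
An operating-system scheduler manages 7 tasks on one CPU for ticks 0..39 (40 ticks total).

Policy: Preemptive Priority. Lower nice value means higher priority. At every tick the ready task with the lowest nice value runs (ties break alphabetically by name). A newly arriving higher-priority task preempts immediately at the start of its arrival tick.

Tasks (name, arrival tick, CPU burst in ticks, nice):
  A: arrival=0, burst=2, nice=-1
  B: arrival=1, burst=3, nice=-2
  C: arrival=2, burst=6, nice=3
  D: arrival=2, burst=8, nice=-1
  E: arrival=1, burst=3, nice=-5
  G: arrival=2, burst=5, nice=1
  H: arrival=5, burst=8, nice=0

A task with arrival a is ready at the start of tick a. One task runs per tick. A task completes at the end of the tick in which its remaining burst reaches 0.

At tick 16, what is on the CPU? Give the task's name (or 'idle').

t=0: ready={A} → run A
t=1: ready={A,B,E} → run E
t=2: ready={A,B,C,D,E,G} → run E
t=3: ready={A,B,C,D,E,G} → run E
t=4: ready={A,B,C,D,G} → run B
t=5: ready={A,B,C,D,G,H} → run B
t=6: ready={A,B,C,D,G,H} → run B
t=7: ready={A,C,D,G,H} → run A
t=8: ready={C,D,G,H} → run D
t=9: ready={C,D,G,H} → run D
t=10: ready={C,D,G,H} → run D
t=11: ready={C,D,G,H} → run D
t=12: ready={C,D,G,H} → run D
t=13: ready={C,D,G,H} → run D
t=14: ready={C,D,G,H} → run D
t=15: ready={C,D,G,H} → run D
t=16: ready={C,G,H} → run H
t=17: ready={C,G,H} → run H
t=18: ready={C,G,H} → run H
t=19: ready={C,G,H} → run H
t=20: ready={C,G,H} → run H
t=21: ready={C,G,H} → run H
t=22: ready={C,G,H} → run H
t=23: ready={C,G,H} → run H
t=24: ready={C,G} → run G
t=25: ready={C,G} → run G
t=26: ready={C,G} → run G
t=27: ready={C,G} → run G
t=28: ready={C,G} → run G
t=29: ready={C} → run C
t=30: ready={C} → run C
t=31: ready={C} → run C
t=32: ready={C} → run C
t=33: ready={C} → run C
t=34: ready={C} → run C
t=35: (idle)
t=36: (idle)
t=37: (idle)
t=38: (idle)
t=39: (idle)

running at tick 16 = H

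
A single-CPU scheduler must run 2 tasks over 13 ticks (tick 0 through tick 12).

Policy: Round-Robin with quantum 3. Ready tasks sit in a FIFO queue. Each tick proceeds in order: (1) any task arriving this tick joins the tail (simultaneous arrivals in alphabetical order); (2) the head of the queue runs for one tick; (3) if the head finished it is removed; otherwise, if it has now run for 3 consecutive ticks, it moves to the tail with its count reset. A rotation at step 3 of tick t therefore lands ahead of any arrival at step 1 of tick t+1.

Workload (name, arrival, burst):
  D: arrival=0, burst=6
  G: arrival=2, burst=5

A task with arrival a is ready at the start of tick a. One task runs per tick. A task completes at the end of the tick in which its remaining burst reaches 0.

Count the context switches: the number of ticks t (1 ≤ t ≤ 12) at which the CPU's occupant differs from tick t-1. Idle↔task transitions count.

context switches = 4

t=0: queue=[D] q_used=0 → run D
t=1: queue=[D] q_used=1 → run D
t=2: queue=[D,G] q_used=2 → run D
t=3: queue=[G,D] q_used=0 → run G
t=4: queue=[G,D] q_used=1 → run G
t=5: queue=[G,D] q_used=2 → run G
t=6: queue=[D,G] q_used=0 → run D
t=7: queue=[D,G] q_used=1 → run D
t=8: queue=[D,G] q_used=2 → run D
t=9: queue=[G] q_used=0 → run G
t=10: queue=[G] q_used=1 → run G
t=11: (idle)
t=12: (idle)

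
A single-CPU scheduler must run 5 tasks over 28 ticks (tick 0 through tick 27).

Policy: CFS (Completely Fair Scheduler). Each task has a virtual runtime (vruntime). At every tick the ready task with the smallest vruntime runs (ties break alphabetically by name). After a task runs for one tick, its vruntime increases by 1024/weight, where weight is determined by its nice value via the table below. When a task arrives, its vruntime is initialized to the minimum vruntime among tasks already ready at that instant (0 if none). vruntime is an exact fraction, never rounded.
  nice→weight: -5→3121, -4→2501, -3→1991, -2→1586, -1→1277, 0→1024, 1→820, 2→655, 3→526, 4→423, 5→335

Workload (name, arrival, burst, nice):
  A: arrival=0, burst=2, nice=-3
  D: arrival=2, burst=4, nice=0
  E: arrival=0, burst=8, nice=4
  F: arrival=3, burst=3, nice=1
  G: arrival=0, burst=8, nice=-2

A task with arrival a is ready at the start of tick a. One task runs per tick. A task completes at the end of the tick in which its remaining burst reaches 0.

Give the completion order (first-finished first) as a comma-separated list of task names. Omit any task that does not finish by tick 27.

t=0: vr[A=0 E=0 G=0] → run A
t=1: vr[A=1024/1991 E=0 G=0] → run E
t=2: vr[A=1024/1991 D=0 E=1024/423 G=0] → run D
t=3: vr[A=1024/1991 D=1 E=1024/423 F=0 G=0] → run F
t=4: vr[A=1024/1991 D=1 E=1024/423 F=256/205 G=0] → run G
t=5: vr[A=1024/1991 D=1 E=1024/423 F=256/205 G=512/793] → run A
t=6: vr[D=1 E=1024/423 F=256/205 G=512/793] → run G
t=7: vr[D=1 E=1024/423 F=256/205 G=1024/793] → run D
t=8: vr[D=2 E=1024/423 F=256/205 G=1024/793] → run F
t=9: vr[D=2 E=1024/423 F=512/205 G=1024/793] → run G
t=10: vr[D=2 E=1024/423 F=512/205 G=1536/793] → run G
t=11: vr[D=2 E=1024/423 F=512/205 G=2048/793] → run D
t=12: vr[D=3 E=1024/423 F=512/205 G=2048/793] → run E
t=13: vr[D=3 E=2048/423 F=512/205 G=2048/793] → run F
t=14: vr[D=3 E=2048/423 G=2048/793] → run G
t=15: vr[D=3 E=2048/423 G=2560/793] → run D
t=16: vr[E=2048/423 G=2560/793] → run G
t=17: vr[E=2048/423 G=3072/793] → run G
t=18: vr[E=2048/423 G=3584/793] → run G
t=19: vr[E=2048/423] → run E
t=20: vr[E=1024/141] → run E
t=21: vr[E=4096/423] → run E
t=22: vr[E=5120/423] → run E
t=23: vr[E=2048/141] → run E
t=24: vr[E=7168/423] → run E
t=25: (idle)
t=26: (idle)
t=27: (idle)

completion order = A, F, D, G, E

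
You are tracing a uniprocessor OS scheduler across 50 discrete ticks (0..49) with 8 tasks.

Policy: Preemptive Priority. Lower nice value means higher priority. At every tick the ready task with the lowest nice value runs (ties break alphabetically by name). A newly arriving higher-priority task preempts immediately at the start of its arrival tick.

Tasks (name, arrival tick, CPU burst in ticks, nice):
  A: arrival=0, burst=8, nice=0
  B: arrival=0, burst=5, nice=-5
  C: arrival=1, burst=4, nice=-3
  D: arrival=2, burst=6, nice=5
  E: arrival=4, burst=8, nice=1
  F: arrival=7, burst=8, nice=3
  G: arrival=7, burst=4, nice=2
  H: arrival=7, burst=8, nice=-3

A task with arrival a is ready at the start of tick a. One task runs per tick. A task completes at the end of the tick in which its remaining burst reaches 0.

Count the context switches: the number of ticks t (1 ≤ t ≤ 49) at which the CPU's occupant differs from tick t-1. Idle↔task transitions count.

t=0: ready={A,B} → run B
t=1: ready={A,B,C} → run B
t=2: ready={A,B,C,D} → run B
t=3: ready={A,B,C,D} → run B
t=4: ready={A,B,C,D,E} → run B
t=5: ready={A,C,D,E} → run C
t=6: ready={A,C,D,E} → run C
t=7: ready={A,C,D,E,F,G,H} → run C
t=8: ready={A,C,D,E,F,G,H} → run C
t=9: ready={A,D,E,F,G,H} → run H
t=10: ready={A,D,E,F,G,H} → run H
t=11: ready={A,D,E,F,G,H} → run H
t=12: ready={A,D,E,F,G,H} → run H
t=13: ready={A,D,E,F,G,H} → run H
t=14: ready={A,D,E,F,G,H} → run H
t=15: ready={A,D,E,F,G,H} → run H
t=16: ready={A,D,E,F,G,H} → run H
t=17: ready={A,D,E,F,G} → run A
t=18: ready={A,D,E,F,G} → run A
t=19: ready={A,D,E,F,G} → run A
t=20: ready={A,D,E,F,G} → run A
t=21: ready={A,D,E,F,G} → run A
t=22: ready={A,D,E,F,G} → run A
t=23: ready={A,D,E,F,G} → run A
t=24: ready={A,D,E,F,G} → run A
t=25: ready={D,E,F,G} → run E
t=26: ready={D,E,F,G} → run E
t=27: ready={D,E,F,G} → run E
t=28: ready={D,E,F,G} → run E
t=29: ready={D,E,F,G} → run E
t=30: ready={D,E,F,G} → run E
t=31: ready={D,E,F,G} → run E
t=32: ready={D,E,F,G} → run E
t=33: ready={D,F,G} → run G
t=34: ready={D,F,G} → run G
t=35: ready={D,F,G} → run G
t=36: ready={D,F,G} → run G
t=37: ready={D,F} → run F
t=38: ready={D,F} → run F
t=39: ready={D,F} → run F
t=40: ready={D,F} → run F
t=41: ready={D,F} → run F
t=42: ready={D,F} → run F
t=43: ready={D,F} → run F
t=44: ready={D,F} → run F
t=45: ready={D} → run D
t=46: ready={D} → run D
t=47: ready={D} → run D
t=48: ready={D} → run D
t=49: ready={D} → run D

context switches = 7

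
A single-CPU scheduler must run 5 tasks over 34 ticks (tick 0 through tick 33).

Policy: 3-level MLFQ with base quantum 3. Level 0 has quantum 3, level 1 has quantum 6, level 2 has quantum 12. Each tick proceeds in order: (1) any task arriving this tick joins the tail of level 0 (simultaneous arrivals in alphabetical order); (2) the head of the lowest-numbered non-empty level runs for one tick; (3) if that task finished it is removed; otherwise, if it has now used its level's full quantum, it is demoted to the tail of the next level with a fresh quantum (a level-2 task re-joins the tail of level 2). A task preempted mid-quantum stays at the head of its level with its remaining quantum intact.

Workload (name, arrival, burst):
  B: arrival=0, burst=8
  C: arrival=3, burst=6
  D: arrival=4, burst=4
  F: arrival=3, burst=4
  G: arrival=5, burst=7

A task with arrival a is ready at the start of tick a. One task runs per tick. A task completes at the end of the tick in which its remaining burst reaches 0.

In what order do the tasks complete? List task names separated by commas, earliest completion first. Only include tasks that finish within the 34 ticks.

t=0: L0/L1/L2 = B/-/- → run B
t=1: L0/L1/L2 = B/-/- → run B
t=2: L0/L1/L2 = B/-/- → run B
t=3: L0/L1/L2 = CF/B/- → run C
t=4: L0/L1/L2 = CFD/B/- → run C
t=5: L0/L1/L2 = CFDG/B/- → run C
t=6: L0/L1/L2 = FDG/BC/- → run F
t=7: L0/L1/L2 = FDG/BC/- → run F
t=8: L0/L1/L2 = FDG/BC/- → run F
t=9: L0/L1/L2 = DG/BCF/- → run D
t=10: L0/L1/L2 = DG/BCF/- → run D
t=11: L0/L1/L2 = DG/BCF/- → run D
t=12: L0/L1/L2 = G/BCFD/- → run G
t=13: L0/L1/L2 = G/BCFD/- → run G
t=14: L0/L1/L2 = G/BCFD/- → run G
t=15: L0/L1/L2 = -/BCFDG/- → run B
t=16: L0/L1/L2 = -/BCFDG/- → run B
t=17: L0/L1/L2 = -/BCFDG/- → run B
t=18: L0/L1/L2 = -/BCFDG/- → run B
t=19: L0/L1/L2 = -/BCFDG/- → run B
t=20: L0/L1/L2 = -/CFDG/- → run C
t=21: L0/L1/L2 = -/CFDG/- → run C
t=22: L0/L1/L2 = -/CFDG/- → run C
t=23: L0/L1/L2 = -/FDG/- → run F
t=24: L0/L1/L2 = -/DG/- → run D
t=25: L0/L1/L2 = -/G/- → run G
t=26: L0/L1/L2 = -/G/- → run G
t=27: L0/L1/L2 = -/G/- → run G
t=28: L0/L1/L2 = -/G/- → run G
t=29: (idle)
t=30: (idle)
t=31: (idle)
t=32: (idle)
t=33: (idle)

completion order = B, C, F, D, G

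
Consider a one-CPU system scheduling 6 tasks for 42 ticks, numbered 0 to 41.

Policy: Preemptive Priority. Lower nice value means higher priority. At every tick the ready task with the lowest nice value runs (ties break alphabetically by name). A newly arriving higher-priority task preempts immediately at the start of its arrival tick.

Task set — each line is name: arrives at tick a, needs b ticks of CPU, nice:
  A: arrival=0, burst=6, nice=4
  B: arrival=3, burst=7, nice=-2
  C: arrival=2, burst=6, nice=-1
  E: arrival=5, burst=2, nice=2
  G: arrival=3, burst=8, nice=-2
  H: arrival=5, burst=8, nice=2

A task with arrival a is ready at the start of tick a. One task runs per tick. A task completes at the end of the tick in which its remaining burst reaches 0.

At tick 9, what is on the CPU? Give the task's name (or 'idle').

running at tick 9 = B

t=0: ready={A} → run A
t=1: ready={A} → run A
t=2: ready={A,C} → run C
t=3: ready={A,B,C,G} → run B
t=4: ready={A,B,C,G} → run B
t=5: ready={A,B,C,E,G,H} → run B
t=6: ready={A,B,C,E,G,H} → run B
t=7: ready={A,B,C,E,G,H} → run B
t=8: ready={A,B,C,E,G,H} → run B
t=9: ready={A,B,C,E,G,H} → run B
t=10: ready={A,C,E,G,H} → run G
t=11: ready={A,C,E,G,H} → run G
t=12: ready={A,C,E,G,H} → run G
t=13: ready={A,C,E,G,H} → run G
t=14: ready={A,C,E,G,H} → run G
t=15: ready={A,C,E,G,H} → run G
t=16: ready={A,C,E,G,H} → run G
t=17: ready={A,C,E,G,H} → run G
t=18: ready={A,C,E,H} → run C
t=19: ready={A,C,E,H} → run C
t=20: ready={A,C,E,H} → run C
t=21: ready={A,C,E,H} → run C
t=22: ready={A,C,E,H} → run C
t=23: ready={A,E,H} → run E
t=24: ready={A,E,H} → run E
t=25: ready={A,H} → run H
t=26: ready={A,H} → run H
t=27: ready={A,H} → run H
t=28: ready={A,H} → run H
t=29: ready={A,H} → run H
t=30: ready={A,H} → run H
t=31: ready={A,H} → run H
t=32: ready={A,H} → run H
t=33: ready={A} → run A
t=34: ready={A} → run A
t=35: ready={A} → run A
t=36: ready={A} → run A
t=37: (idle)
t=38: (idle)
t=39: (idle)
t=40: (idle)
t=41: (idle)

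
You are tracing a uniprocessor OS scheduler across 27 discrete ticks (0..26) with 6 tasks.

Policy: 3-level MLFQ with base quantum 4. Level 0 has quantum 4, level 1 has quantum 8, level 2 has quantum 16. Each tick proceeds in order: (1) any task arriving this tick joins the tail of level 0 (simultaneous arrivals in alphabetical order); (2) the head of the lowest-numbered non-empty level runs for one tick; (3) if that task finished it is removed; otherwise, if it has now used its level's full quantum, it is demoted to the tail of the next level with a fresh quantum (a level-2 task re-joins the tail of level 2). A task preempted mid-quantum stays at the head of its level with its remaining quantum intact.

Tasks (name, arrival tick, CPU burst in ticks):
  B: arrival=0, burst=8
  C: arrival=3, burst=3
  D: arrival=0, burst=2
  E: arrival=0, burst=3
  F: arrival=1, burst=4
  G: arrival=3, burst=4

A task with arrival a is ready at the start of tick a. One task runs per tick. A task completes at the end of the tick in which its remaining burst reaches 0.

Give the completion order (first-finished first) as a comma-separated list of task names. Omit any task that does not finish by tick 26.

completion order = D, E, F, C, G, B

t=0: L0/L1/L2 = BDE/-/- → run B
t=1: L0/L1/L2 = BDEF/-/- → run B
t=2: L0/L1/L2 = BDEF/-/- → run B
t=3: L0/L1/L2 = BDEFCG/-/- → run B
t=4: L0/L1/L2 = DEFCG/B/- → run D
t=5: L0/L1/L2 = DEFCG/B/- → run D
t=6: L0/L1/L2 = EFCG/B/- → run E
t=7: L0/L1/L2 = EFCG/B/- → run E
t=8: L0/L1/L2 = EFCG/B/- → run E
t=9: L0/L1/L2 = FCG/B/- → run F
t=10: L0/L1/L2 = FCG/B/- → run F
t=11: L0/L1/L2 = FCG/B/- → run F
t=12: L0/L1/L2 = FCG/B/- → run F
t=13: L0/L1/L2 = CG/B/- → run C
t=14: L0/L1/L2 = CG/B/- → run C
t=15: L0/L1/L2 = CG/B/- → run C
t=16: L0/L1/L2 = G/B/- → run G
t=17: L0/L1/L2 = G/B/- → run G
t=18: L0/L1/L2 = G/B/- → run G
t=19: L0/L1/L2 = G/B/- → run G
t=20: L0/L1/L2 = -/B/- → run B
t=21: L0/L1/L2 = -/B/- → run B
t=22: L0/L1/L2 = -/B/- → run B
t=23: L0/L1/L2 = -/B/- → run B
t=24: (idle)
t=25: (idle)
t=26: (idle)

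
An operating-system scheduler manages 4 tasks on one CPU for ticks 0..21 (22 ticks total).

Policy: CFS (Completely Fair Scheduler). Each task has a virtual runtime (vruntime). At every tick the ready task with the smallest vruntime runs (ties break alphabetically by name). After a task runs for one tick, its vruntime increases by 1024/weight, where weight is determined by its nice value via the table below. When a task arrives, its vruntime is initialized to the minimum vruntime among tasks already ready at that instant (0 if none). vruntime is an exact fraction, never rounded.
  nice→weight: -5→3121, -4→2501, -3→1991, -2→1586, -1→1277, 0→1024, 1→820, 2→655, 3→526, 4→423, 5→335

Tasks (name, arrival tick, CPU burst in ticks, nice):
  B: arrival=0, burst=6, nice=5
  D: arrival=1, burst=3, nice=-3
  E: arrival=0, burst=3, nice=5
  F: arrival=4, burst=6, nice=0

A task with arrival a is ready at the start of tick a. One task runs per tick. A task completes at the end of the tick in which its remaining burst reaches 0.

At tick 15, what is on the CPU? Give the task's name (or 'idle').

running at tick 15 = B

t=0: vr[B=0 E=0] → run B
t=1: vr[B=1024/335 D=0 E=0] → run D
t=2: vr[B=1024/335 D=1024/1991 E=0] → run E
t=3: vr[B=1024/335 D=1024/1991 E=1024/335] → run D
t=4: vr[B=1024/335 D=2048/1991 E=1024/335 F=2048/1991] → run D
t=5: vr[B=1024/335 E=1024/335 F=2048/1991] → run F
t=6: vr[B=1024/335 E=1024/335 F=4039/1991] → run F
t=7: vr[B=1024/335 E=1024/335 F=6030/1991] → run F
t=8: vr[B=1024/335 E=1024/335 F=8021/1991] → run B
t=9: vr[B=2048/335 E=1024/335 F=8021/1991] → run E
t=10: vr[B=2048/335 E=2048/335 F=8021/1991] → run F
t=11: vr[B=2048/335 E=2048/335 F=10012/1991] → run F
t=12: vr[B=2048/335 E=2048/335 F=12003/1991] → run F
t=13: vr[B=2048/335 E=2048/335] → run B
t=14: vr[B=3072/335 E=2048/335] → run E
t=15: vr[B=3072/335] → run B
t=16: vr[B=4096/335] → run B
t=17: vr[B=1024/67] → run B
t=18: (idle)
t=19: (idle)
t=20: (idle)
t=21: (idle)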